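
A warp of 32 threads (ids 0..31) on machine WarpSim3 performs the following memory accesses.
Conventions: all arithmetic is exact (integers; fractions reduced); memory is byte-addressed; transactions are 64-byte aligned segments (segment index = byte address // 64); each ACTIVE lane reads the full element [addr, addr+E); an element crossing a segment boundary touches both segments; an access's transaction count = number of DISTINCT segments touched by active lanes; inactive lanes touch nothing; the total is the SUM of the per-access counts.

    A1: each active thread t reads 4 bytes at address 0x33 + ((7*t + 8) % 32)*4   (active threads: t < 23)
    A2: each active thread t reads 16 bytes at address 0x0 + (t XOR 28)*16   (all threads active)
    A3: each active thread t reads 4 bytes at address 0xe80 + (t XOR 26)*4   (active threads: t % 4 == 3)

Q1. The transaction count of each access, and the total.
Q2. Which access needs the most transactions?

A1: 3 transactions
A2: 8 transactions
A3: 2 transactions

Answer: 3,8,2; total 13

Answer: A2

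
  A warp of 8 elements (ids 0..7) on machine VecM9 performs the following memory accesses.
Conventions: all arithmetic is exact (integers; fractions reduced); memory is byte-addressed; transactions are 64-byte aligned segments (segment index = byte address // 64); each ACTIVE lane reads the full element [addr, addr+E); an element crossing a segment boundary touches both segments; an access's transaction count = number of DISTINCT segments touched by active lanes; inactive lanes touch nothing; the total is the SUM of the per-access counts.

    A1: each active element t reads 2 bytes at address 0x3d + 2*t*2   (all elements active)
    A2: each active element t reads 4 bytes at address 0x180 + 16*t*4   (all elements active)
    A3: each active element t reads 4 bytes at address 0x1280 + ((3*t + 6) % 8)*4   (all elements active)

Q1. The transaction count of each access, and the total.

A1: 2 transactions
A2: 8 transactions
A3: 1 transaction

Answer: 2,8,1; total 11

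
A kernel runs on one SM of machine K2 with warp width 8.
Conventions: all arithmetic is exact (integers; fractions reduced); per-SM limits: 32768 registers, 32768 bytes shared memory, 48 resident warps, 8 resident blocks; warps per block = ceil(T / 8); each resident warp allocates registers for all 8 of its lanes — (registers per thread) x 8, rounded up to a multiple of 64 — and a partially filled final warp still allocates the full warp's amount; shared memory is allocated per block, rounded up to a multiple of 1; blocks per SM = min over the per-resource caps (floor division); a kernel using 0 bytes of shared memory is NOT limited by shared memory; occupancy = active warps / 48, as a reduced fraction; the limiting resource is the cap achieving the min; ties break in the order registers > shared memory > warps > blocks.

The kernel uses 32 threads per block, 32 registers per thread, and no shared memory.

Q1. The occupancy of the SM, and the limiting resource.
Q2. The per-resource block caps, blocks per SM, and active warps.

Answer: occupancy 2/3, limited by blocks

registers: 32 blocks
shared memory: no limit (kernel uses none)
warps: 12 blocks
blocks: 8 blocks

Answer: 8 blocks, 32 active warps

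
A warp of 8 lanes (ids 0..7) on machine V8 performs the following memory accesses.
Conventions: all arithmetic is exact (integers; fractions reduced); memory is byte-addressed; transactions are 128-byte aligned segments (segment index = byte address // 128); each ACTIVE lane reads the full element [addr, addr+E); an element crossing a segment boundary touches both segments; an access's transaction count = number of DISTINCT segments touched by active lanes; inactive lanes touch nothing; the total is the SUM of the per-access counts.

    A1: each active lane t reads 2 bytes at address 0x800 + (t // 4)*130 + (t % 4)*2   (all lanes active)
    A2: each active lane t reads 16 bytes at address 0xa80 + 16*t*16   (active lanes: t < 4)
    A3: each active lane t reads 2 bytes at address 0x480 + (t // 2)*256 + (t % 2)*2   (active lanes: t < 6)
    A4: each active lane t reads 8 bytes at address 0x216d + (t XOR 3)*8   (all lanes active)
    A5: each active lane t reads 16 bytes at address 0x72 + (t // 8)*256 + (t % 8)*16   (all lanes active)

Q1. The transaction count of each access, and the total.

A1: 2 transactions
A2: 4 transactions
A3: 3 transactions
A4: 2 transactions
A5: 2 transactions

Answer: 2,4,3,2,2; total 13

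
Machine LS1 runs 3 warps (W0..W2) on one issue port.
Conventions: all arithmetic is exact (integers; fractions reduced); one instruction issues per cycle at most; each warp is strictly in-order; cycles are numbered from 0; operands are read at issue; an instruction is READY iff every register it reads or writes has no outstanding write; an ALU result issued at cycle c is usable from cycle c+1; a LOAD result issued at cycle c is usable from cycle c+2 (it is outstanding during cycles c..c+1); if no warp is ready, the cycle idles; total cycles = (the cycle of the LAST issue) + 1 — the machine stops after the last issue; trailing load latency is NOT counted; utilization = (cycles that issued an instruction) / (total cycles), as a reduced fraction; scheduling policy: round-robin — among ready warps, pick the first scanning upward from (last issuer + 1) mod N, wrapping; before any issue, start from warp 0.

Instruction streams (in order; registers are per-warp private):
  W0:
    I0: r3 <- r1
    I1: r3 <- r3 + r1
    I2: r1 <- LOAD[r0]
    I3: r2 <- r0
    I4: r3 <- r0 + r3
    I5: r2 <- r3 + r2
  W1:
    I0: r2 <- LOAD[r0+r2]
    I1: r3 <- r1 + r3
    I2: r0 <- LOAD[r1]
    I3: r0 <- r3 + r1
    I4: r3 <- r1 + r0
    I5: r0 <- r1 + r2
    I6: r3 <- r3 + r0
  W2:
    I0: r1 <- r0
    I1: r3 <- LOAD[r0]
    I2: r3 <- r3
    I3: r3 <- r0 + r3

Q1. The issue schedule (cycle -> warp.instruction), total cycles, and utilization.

cycle 0: W0.I0
cycle 1: W1.I0
cycle 2: W2.I0
cycle 3: W0.I1
cycle 4: W1.I1
cycle 5: W2.I1
cycle 6: W0.I2
cycle 7: W1.I2
cycle 8: W2.I2
cycle 9: W0.I3
cycle 10: W1.I3
cycle 11: W2.I3
cycle 12: W0.I4
cycle 13: W1.I4
cycle 14: W0.I5
cycle 15: W1.I5
cycle 16: W1.I6

Answer: 17 cycles, utilization 1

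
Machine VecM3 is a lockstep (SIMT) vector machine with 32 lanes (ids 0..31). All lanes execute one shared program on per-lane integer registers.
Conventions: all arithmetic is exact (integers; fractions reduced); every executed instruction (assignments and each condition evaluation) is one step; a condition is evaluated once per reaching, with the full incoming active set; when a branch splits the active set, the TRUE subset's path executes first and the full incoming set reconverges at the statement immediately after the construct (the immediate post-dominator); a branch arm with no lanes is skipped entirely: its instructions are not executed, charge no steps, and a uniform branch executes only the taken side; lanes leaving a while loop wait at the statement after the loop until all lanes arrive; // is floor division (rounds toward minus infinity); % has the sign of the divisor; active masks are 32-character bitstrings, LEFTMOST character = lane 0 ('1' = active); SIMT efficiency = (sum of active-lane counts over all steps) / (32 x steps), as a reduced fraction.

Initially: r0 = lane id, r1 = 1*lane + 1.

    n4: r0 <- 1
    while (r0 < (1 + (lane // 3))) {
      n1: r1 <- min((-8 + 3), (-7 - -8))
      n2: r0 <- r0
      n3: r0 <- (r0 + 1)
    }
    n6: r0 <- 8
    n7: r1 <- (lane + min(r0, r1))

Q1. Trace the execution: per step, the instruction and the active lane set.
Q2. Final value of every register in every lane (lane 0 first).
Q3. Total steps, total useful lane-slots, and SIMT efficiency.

step 0: r0 <- 1                      11111111111111111111111111111111
step 1: eval (r0 < (1 + (lane // 3))) 11111111111111111111111111111111
step 2: r1 <- min((-8 + 3), (-7 - -8)) 00011111111111111111111111111111
step 3: r0 <- r0                     00011111111111111111111111111111
step 4: r0 <- (r0 + 1)               00011111111111111111111111111111
step 5: eval (r0 < (1 + (lane // 3))) 00011111111111111111111111111111
step 6: r1 <- min((-8 + 3), (-7 - -8)) 00000011111111111111111111111111
step 7: r0 <- r0                     00000011111111111111111111111111
step 8: r0 <- (r0 + 1)               00000011111111111111111111111111
step 9: eval (r0 < (1 + (lane // 3))) 00000011111111111111111111111111
step 10: r1 <- min((-8 + 3), (-7 - -8)) 00000000011111111111111111111111
step 11: r0 <- r0                     00000000011111111111111111111111
step 12: r0 <- (r0 + 1)               00000000011111111111111111111111
step 13: eval (r0 < (1 + (lane // 3))) 00000000011111111111111111111111
step 14: r1 <- min((-8 + 3), (-7 - -8)) 00000000000011111111111111111111
step 15: r0 <- r0                     00000000000011111111111111111111
step 16: r0 <- (r0 + 1)               00000000000011111111111111111111
step 17: eval (r0 < (1 + (lane // 3))) 00000000000011111111111111111111
step 18: r1 <- min((-8 + 3), (-7 - -8)) 00000000000000011111111111111111
step 19: r0 <- r0                     00000000000000011111111111111111
step 20: r0 <- (r0 + 1)               00000000000000011111111111111111
step 21: eval (r0 < (1 + (lane // 3))) 00000000000000011111111111111111
step 22: r1 <- min((-8 + 3), (-7 - -8)) 00000000000000000011111111111111
step 23: r0 <- r0                     00000000000000000011111111111111
step 24: r0 <- (r0 + 1)               00000000000000000011111111111111
step 25: eval (r0 < (1 + (lane // 3))) 00000000000000000011111111111111
step 26: r1 <- min((-8 + 3), (-7 - -8)) 00000000000000000000011111111111
step 27: r0 <- r0                     00000000000000000000011111111111
step 28: r0 <- (r0 + 1)               00000000000000000000011111111111
step 29: eval (r0 < (1 + (lane // 3))) 00000000000000000000011111111111
step 30: r1 <- min((-8 + 3), (-7 - -8)) 00000000000000000000000011111111
step 31: r0 <- r0                     00000000000000000000000011111111
step 32: r0 <- (r0 + 1)               00000000000000000000000011111111
step 33: eval (r0 < (1 + (lane // 3))) 00000000000000000000000011111111
step 34: r1 <- min((-8 + 3), (-7 - -8)) 00000000000000000000000000011111
step 35: r0 <- r0                     00000000000000000000000000011111
step 36: r0 <- (r0 + 1)               00000000000000000000000000011111
step 37: eval (r0 < (1 + (lane // 3))) 00000000000000000000000000011111
step 38: r1 <- min((-8 + 3), (-7 - -8)) 00000000000000000000000000000011
step 39: r0 <- r0                     00000000000000000000000000000011
step 40: r0 <- (r0 + 1)               00000000000000000000000000000011
step 41: eval (r0 < (1 + (lane // 3))) 00000000000000000000000000000011
step 42: r0 <- 8                      11111111111111111111111111111111
step 43: r1 <- (lane + min(r0, r1))   11111111111111111111111111111111

Answer: 44 steps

r0: 8,8,8,8,8,8,8,8,8,8,8,8,8,8,8,8,8,8,8,8,8,8,8,8,8,8,8,8,8,8,8,8
r1: 1,3,5,-2,-1,0,1,2,3,4,5,6,7,8,9,10,11,12,13,14,15,16,17,18,19,20,21,22,23,24,25,26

steps = 44; useful = 748; efficiency = 748/1408 = 17/32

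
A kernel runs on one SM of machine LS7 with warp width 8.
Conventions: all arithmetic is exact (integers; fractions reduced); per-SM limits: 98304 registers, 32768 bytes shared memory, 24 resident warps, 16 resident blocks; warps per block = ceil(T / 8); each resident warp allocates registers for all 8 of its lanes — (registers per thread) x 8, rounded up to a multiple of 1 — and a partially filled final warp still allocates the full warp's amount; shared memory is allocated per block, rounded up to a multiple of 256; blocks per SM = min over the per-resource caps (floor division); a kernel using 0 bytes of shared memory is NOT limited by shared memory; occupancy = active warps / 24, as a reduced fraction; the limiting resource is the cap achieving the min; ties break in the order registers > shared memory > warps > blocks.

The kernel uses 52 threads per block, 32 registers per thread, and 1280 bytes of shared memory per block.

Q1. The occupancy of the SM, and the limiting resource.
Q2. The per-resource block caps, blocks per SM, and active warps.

Answer: occupancy 7/8, limited by warps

registers: 54 blocks
shared memory: 25 blocks
warps: 3 blocks
blocks: 16 blocks

Answer: 3 blocks, 21 active warps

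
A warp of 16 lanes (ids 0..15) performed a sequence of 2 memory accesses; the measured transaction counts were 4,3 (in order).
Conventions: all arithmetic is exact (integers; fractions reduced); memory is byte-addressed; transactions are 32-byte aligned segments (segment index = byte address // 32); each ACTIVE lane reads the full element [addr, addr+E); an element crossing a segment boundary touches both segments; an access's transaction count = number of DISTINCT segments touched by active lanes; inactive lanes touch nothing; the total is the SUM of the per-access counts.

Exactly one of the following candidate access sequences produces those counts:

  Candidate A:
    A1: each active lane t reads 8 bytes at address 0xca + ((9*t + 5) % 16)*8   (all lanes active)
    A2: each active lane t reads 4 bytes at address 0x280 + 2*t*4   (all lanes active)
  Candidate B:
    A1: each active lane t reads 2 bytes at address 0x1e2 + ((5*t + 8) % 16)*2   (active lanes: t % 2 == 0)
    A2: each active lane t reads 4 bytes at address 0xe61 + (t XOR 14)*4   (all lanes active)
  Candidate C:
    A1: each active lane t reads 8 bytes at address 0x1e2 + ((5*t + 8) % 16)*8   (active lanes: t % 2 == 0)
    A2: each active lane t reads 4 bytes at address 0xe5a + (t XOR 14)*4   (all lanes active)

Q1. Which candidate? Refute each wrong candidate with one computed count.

A: A1 gives 5 transactions, not 4
B: A1 gives 1 transaction, not 4
C: all counts match (4,3)

Answer: C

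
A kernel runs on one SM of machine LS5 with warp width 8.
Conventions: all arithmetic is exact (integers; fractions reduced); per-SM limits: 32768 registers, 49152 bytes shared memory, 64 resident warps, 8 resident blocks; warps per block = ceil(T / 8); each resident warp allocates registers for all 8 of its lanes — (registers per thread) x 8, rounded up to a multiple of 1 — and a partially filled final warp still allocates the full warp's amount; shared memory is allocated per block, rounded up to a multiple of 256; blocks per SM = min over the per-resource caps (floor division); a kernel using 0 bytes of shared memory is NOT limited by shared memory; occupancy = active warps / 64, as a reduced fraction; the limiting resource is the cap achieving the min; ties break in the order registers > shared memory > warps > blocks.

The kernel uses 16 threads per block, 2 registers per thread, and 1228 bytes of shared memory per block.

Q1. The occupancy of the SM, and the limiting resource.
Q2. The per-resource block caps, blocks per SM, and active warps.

Answer: occupancy 1/4, limited by blocks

registers: 1024 blocks
shared memory: 38 blocks
warps: 32 blocks
blocks: 8 blocks

Answer: 8 blocks, 16 active warps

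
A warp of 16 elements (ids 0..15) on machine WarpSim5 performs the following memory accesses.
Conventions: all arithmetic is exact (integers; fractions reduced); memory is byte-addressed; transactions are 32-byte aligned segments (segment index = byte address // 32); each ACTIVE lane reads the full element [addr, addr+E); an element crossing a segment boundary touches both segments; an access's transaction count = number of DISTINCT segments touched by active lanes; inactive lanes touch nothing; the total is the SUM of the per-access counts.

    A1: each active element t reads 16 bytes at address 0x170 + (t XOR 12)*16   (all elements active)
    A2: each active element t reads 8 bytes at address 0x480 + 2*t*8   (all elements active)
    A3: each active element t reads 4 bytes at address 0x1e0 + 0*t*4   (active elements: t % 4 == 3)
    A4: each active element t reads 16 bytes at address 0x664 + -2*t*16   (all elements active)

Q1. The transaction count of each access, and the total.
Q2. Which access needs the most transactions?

A1: 9 transactions
A2: 8 transactions
A3: 1 transaction
A4: 16 transactions

Answer: 9,8,1,16; total 34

Answer: A4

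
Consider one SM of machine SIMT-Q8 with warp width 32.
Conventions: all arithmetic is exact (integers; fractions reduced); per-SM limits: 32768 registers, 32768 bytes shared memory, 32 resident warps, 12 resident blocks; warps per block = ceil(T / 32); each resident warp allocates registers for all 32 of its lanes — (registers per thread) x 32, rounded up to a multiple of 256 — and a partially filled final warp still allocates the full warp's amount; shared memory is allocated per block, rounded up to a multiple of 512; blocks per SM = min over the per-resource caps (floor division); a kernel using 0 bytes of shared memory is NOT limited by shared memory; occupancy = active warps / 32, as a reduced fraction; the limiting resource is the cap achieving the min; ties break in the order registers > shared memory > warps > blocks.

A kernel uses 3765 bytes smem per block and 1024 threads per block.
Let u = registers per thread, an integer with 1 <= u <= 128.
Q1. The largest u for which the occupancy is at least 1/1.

Answer: u = 32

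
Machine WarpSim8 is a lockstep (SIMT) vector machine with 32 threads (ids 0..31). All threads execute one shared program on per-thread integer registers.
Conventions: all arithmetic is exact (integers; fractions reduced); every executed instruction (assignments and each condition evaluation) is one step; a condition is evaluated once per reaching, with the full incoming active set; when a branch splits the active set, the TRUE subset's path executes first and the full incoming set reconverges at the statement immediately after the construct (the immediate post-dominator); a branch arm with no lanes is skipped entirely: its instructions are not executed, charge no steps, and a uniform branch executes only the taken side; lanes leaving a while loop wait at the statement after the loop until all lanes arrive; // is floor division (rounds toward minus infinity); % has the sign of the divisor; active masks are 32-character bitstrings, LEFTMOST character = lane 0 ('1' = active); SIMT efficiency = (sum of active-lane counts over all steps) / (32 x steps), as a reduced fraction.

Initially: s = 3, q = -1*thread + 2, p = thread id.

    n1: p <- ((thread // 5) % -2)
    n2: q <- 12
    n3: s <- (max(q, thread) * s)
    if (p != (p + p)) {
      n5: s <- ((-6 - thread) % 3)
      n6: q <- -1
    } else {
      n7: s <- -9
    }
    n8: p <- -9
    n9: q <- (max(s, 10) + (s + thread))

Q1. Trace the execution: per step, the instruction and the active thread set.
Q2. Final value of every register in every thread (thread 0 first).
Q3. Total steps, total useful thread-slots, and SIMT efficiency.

step 0: p <- ((thread // 5) % -2)    11111111111111111111111111111111
step 1: q <- 12                      11111111111111111111111111111111
step 2: s <- (max(q, thread) * s)    11111111111111111111111111111111
step 3: eval (p != (p + p))          11111111111111111111111111111111
step 4: s <- ((-6 - thread) % 3)     00000111110000011111000001111100
step 5: q <- -1                      00000111110000011111000001111100
step 6: s <- -9                      11111000001111100000111110000011
step 7: p <- -9                      11111111111111111111111111111111
step 8: q <- (max(s, 10) + (s + thread)) 11111111111111111111111111111111

Answer: 9 steps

s: -9,-9,-9,-9,-9,1,0,2,1,0,-9,-9,-9,-9,-9,0,2,1,0,2,-9,-9,-9,-9,-9,2,1,0,2,1,-9,-9
q: 1,2,3,4,5,16,16,19,19,19,11,12,13,14,15,25,28,28,28,31,21,22,23,24,25,37,37,37,40,40,31,32
p: -9,-9,-9,-9,-9,-9,-9,-9,-9,-9,-9,-9,-9,-9,-9,-9,-9,-9,-9,-9,-9,-9,-9,-9,-9,-9,-9,-9,-9,-9,-9,-9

steps = 9; useful = 239; efficiency = 239/288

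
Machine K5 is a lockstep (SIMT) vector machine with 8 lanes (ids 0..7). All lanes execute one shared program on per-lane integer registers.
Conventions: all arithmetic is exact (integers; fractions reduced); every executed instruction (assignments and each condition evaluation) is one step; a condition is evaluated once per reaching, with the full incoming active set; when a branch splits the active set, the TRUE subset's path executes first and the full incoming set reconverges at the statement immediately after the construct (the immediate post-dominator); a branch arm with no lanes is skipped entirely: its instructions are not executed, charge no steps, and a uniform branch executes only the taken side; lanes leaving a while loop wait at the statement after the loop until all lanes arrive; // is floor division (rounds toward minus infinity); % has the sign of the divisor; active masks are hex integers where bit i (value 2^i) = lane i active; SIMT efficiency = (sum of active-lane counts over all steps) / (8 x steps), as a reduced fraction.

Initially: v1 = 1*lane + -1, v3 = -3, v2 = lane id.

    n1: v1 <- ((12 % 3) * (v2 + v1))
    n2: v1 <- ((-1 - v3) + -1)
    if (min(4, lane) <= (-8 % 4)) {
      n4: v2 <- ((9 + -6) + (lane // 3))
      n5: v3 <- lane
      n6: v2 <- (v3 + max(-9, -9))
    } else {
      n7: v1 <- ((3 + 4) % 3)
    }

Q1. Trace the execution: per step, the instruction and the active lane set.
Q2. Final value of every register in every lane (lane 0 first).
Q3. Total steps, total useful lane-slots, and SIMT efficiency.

step 0: v1 <- ((12 % 3) * (v2 + v1)) 0xff
step 1: v1 <- ((-1 - v3) + -1)       0xff
step 2: eval (min(4, lane) <= (-8 % 4)) 0xff
step 3: v2 <- ((9 + -6) + (lane // 3)) 0x01
step 4: v3 <- lane                   0x01
step 5: v2 <- (v3 + max(-9, -9))     0x01
step 6: v1 <- ((3 + 4) % 3)          0xfe

Answer: 7 steps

v1: 1,1,1,1,1,1,1,1
v3: 0,-3,-3,-3,-3,-3,-3,-3
v2: -9,1,2,3,4,5,6,7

steps = 7; useful = 34; efficiency = 34/56 = 17/28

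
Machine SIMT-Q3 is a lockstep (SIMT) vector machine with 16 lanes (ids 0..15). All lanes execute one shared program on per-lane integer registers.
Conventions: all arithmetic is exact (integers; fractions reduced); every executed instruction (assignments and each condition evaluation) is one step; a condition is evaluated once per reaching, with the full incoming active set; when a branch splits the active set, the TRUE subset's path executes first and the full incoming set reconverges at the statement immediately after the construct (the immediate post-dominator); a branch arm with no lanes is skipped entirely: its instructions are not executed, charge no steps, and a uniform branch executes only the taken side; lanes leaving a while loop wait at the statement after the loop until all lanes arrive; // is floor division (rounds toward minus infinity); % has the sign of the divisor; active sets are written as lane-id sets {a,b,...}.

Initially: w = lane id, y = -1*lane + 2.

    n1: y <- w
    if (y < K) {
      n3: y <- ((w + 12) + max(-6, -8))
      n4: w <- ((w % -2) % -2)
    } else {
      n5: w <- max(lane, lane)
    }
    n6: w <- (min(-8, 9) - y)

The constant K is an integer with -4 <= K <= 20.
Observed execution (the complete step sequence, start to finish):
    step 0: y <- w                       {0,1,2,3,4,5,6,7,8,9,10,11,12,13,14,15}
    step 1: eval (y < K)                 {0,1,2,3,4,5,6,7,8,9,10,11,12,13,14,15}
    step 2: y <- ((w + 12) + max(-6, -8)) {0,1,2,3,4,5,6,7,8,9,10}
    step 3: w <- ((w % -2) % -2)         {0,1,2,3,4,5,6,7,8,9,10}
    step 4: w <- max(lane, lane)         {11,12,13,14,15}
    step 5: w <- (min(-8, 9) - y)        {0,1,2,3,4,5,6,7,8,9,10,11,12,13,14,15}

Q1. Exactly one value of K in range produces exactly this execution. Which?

Answer: K = 11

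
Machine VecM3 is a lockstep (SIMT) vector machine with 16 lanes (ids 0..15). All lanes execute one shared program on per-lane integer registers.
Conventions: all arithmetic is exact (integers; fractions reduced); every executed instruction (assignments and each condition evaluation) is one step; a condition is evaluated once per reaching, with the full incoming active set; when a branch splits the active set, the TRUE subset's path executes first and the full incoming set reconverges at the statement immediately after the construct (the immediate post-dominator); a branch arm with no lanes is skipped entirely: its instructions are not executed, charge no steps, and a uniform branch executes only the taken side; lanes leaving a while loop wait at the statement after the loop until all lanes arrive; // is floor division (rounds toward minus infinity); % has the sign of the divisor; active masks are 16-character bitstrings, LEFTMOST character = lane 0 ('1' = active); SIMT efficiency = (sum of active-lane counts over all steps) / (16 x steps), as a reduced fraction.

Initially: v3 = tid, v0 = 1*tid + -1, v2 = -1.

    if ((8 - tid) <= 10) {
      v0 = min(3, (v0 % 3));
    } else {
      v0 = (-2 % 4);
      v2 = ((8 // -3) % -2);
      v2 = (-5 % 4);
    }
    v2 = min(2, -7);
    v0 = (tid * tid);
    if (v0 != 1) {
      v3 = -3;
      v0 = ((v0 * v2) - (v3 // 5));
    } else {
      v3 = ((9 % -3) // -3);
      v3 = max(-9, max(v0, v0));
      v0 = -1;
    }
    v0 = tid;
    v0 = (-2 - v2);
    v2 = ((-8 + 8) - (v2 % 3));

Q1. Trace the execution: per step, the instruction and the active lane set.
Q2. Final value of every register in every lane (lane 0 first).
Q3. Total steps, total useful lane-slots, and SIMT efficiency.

step 0: eval ((8 - tid) <= 10)       1111111111111111
step 1: v0 <- min(3, (v0 % 3))       1111111111111111
step 2: v2 <- min(2, -7)             1111111111111111
step 3: v0 <- (tid * tid)            1111111111111111
step 4: eval (v0 != 1)               1111111111111111
step 5: v3 <- -3                     1011111111111111
step 6: v0 <- ((v0 * v2) - (v3 // 5)) 1011111111111111
step 7: v3 <- ((9 % -3) // -3)       0100000000000000
step 8: v3 <- max(-9, max(v0, v0))   0100000000000000
step 9: v0 <- -1                     0100000000000000
step 10: v0 <- tid                    1111111111111111
step 11: v0 <- (-2 - v2)              1111111111111111
step 12: v2 <- ((-8 + 8) - (v2 % 3))  1111111111111111

Answer: 13 steps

v3: -3,1,-3,-3,-3,-3,-3,-3,-3,-3,-3,-3,-3,-3,-3,-3
v0: 5,5,5,5,5,5,5,5,5,5,5,5,5,5,5,5
v2: -2,-2,-2,-2,-2,-2,-2,-2,-2,-2,-2,-2,-2,-2,-2,-2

steps = 13; useful = 161; efficiency = 161/208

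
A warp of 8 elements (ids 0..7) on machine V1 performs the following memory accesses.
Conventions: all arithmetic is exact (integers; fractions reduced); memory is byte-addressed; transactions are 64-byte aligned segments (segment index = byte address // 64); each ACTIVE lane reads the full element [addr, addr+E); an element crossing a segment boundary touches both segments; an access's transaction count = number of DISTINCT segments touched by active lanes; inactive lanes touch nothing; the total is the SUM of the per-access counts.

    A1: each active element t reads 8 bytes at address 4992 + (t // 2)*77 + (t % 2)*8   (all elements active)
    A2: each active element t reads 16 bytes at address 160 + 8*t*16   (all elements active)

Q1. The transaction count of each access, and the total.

A1: 4 transactions
A2: 8 transactions

Answer: 4,8; total 12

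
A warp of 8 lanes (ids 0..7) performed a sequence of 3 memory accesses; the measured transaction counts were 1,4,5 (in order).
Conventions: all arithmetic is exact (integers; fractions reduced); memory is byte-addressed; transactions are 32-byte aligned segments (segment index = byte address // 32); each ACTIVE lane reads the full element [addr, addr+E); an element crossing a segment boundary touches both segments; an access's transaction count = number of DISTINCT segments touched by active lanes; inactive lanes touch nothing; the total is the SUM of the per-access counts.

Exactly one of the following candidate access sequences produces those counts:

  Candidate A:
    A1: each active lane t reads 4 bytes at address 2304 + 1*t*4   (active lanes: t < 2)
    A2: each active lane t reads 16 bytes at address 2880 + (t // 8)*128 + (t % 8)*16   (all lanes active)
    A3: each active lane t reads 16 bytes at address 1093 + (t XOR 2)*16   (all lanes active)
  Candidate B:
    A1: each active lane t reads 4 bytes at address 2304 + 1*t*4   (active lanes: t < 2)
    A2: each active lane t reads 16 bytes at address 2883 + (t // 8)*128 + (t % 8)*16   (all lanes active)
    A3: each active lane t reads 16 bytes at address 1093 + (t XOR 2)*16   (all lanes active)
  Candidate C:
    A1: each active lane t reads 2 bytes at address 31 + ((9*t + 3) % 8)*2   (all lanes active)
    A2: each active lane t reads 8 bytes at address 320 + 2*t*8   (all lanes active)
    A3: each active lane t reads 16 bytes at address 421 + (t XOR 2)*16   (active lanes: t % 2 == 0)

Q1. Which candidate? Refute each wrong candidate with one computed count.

B: A2 gives 5 transactions, not 4
C: A1 gives 2 transactions, not 1
A: all counts match (1,4,5)

Answer: A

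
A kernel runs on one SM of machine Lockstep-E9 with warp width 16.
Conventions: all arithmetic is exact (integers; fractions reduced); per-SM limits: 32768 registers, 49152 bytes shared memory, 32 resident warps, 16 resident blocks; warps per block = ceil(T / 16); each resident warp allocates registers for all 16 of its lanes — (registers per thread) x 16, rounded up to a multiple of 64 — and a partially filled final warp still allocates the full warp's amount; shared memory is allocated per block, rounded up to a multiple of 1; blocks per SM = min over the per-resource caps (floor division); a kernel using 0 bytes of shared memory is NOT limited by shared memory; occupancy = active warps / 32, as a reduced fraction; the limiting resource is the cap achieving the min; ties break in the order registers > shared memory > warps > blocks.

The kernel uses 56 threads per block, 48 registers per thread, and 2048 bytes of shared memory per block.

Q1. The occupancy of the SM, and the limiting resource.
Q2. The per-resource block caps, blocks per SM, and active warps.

Answer: occupancy 1, limited by warps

registers: 10 blocks
shared memory: 24 blocks
warps: 8 blocks
blocks: 16 blocks

Answer: 8 blocks, 32 active warps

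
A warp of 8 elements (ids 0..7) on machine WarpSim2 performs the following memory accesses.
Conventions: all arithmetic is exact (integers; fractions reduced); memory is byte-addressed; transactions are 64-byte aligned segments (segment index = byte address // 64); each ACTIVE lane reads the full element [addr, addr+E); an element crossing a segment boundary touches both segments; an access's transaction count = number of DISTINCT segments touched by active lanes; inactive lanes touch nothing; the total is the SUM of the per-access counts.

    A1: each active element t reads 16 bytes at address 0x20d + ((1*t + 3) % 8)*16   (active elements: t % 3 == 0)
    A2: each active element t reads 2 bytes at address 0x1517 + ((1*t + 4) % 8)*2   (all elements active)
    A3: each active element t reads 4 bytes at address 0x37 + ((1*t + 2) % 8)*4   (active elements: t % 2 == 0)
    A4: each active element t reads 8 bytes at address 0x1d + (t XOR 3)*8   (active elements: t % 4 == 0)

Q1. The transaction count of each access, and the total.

A1: 2 transactions
A2: 1 transaction
A3: 2 transactions
A4: 2 transactions

Answer: 2,1,2,2; total 7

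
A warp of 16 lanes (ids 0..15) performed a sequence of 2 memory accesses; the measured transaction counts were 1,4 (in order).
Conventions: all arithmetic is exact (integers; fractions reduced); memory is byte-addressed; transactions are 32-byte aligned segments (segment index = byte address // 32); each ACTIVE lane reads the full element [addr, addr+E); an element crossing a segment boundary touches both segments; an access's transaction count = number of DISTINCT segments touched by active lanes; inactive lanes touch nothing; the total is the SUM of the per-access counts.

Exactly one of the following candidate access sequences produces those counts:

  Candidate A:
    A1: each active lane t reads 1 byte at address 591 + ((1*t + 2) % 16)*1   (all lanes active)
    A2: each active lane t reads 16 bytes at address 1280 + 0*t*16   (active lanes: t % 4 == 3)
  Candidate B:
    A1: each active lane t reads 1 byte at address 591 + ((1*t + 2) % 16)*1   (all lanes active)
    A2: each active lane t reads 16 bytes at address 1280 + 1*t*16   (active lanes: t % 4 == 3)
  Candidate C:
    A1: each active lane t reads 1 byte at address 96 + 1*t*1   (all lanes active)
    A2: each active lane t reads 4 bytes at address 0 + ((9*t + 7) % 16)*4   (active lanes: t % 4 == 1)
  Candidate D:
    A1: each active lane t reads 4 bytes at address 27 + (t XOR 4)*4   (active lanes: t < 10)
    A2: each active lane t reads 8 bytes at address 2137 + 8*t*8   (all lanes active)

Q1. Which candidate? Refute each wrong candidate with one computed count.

A: A2 gives 1 transaction, not 4
C: A2 gives 2 transactions, not 4
D: A1 gives 3 transactions, not 1
B: all counts match (1,4)

Answer: B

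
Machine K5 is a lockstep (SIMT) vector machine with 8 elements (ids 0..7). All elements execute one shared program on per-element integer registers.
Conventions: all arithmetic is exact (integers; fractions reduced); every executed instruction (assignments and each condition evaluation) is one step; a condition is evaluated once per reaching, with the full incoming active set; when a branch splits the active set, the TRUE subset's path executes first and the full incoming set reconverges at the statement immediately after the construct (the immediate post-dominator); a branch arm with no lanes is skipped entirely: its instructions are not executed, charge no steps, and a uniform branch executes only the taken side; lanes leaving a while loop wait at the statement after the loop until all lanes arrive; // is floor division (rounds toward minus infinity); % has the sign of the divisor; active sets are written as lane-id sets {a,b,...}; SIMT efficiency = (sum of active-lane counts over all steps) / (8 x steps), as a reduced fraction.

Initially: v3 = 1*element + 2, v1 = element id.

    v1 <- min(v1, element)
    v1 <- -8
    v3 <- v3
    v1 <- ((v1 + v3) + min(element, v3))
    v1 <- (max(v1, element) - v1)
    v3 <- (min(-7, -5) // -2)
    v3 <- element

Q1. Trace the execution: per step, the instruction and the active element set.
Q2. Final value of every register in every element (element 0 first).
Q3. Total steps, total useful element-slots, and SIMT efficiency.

step 0: v1 <- min(v1, element)       {0,1,2,3,4,5,6,7}
step 1: v1 <- -8                     {0,1,2,3,4,5,6,7}
step 2: v3 <- v3                     {0,1,2,3,4,5,6,7}
step 3: v1 <- ((v1 + v3) + min(element, v3)) {0,1,2,3,4,5,6,7}
step 4: v1 <- (max(v1, element) - v1) {0,1,2,3,4,5,6,7}
step 5: v3 <- (min(-7, -5) // -2)    {0,1,2,3,4,5,6,7}
step 6: v3 <- element                {0,1,2,3,4,5,6,7}

Answer: 7 steps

v3: 0,1,2,3,4,5,6,7
v1: 6,5,4,3,2,1,0,0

steps = 7; useful = 56; efficiency = 56/56 = 1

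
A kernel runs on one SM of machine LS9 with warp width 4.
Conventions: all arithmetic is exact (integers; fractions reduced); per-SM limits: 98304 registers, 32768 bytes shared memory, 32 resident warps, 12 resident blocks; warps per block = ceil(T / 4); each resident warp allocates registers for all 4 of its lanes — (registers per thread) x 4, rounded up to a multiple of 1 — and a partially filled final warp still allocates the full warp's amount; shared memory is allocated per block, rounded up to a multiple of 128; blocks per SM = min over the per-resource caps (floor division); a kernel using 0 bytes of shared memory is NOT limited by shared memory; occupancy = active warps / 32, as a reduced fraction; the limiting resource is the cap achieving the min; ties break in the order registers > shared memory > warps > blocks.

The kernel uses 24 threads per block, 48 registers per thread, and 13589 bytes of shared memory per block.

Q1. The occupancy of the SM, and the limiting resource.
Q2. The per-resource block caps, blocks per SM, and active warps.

Answer: occupancy 3/8, limited by shared memory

registers: 85 blocks
shared memory: 2 blocks
warps: 5 blocks
blocks: 12 blocks

Answer: 2 blocks, 12 active warps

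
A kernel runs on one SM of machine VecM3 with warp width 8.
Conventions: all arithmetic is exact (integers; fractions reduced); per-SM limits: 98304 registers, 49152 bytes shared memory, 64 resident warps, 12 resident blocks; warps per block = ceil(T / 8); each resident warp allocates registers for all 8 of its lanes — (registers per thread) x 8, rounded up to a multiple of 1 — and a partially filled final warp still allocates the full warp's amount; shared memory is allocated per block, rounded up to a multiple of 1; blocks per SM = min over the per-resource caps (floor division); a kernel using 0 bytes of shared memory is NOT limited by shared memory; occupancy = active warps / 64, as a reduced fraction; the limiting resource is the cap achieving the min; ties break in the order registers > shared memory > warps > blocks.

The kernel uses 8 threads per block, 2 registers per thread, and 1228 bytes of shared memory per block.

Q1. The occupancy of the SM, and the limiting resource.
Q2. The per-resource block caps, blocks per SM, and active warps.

Answer: occupancy 3/16, limited by blocks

registers: 6144 blocks
shared memory: 40 blocks
warps: 64 blocks
blocks: 12 blocks

Answer: 12 blocks, 12 active warps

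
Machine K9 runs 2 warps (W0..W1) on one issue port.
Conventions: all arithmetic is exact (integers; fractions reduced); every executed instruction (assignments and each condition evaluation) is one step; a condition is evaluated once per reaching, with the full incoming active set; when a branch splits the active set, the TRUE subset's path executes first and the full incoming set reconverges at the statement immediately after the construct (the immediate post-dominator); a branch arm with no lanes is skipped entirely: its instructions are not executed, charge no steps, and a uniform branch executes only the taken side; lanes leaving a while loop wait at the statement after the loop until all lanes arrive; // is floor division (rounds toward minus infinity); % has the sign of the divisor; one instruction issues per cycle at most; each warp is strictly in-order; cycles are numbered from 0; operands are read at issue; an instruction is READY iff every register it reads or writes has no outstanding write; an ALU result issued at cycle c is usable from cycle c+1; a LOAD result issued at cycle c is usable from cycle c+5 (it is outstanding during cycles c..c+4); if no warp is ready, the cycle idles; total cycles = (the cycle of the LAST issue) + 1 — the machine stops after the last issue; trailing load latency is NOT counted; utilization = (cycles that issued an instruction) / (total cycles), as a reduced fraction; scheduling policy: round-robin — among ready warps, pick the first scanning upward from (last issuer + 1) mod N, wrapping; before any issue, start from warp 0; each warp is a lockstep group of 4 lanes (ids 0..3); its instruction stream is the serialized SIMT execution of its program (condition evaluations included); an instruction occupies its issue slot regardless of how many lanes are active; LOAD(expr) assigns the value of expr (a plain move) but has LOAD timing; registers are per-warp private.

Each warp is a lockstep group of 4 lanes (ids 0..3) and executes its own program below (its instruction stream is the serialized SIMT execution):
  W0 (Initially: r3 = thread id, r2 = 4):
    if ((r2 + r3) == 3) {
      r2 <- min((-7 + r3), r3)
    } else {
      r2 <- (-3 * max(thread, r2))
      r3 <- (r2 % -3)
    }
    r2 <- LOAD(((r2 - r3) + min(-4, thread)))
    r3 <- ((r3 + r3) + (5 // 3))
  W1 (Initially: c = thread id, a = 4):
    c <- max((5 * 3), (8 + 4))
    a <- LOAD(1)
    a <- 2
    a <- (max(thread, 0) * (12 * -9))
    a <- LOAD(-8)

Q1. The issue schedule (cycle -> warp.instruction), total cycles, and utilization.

cycle 0: W0.I0
cycle 1: W1.I0
cycle 2: W0.I1
cycle 3: W1.I1
cycle 4: W0.I2
cycle 5: W0.I3
cycle 6: W0.I4
cycle 7: idle
cycle 8: W1.I2
cycle 9: W1.I3
cycle 10: W1.I4

Answer: 11 cycles, utilization 10/11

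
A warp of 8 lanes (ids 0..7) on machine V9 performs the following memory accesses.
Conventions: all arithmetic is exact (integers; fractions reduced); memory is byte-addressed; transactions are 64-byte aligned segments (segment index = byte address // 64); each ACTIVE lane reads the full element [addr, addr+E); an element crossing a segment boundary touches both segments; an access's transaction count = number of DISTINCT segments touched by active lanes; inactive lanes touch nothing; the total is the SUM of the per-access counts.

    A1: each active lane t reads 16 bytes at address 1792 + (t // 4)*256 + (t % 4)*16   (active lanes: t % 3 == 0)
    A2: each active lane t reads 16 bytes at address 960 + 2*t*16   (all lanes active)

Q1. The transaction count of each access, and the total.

A1: 2 transactions
A2: 4 transactions

Answer: 2,4; total 6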